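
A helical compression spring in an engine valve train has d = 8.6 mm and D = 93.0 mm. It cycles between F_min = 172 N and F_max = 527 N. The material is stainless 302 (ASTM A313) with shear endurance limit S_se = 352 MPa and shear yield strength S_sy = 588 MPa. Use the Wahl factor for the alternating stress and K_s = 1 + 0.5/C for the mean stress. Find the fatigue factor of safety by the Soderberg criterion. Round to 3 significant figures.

2.25

C = D/d = 93.0/8.6 = 10.8140; K_W = (4C−1)/(4C−4)+0.615/C = 1.1333; K_s = 1+0.5/C = 1.0462
F_a = (F_max−F_min)/2 = 177.5 N; F_m = (F_max+F_min)/2 = 349.5 N
τ_a = K_W·8F_aD/(πd³) = 1.1333 × 66.089 = 74.898 MPa
τ_m = K_s·8F_mD/(πd³) = 1.0462 × 130.13 = 136.15 MPa
Soderberg: 1/n_f = τ_a/S_se + τ_m/S_sy = 74.898/352 + 136.15/588 = 0.21278 + 0.23154 = 0.44432
n_f = 1/0.44432 = 2.251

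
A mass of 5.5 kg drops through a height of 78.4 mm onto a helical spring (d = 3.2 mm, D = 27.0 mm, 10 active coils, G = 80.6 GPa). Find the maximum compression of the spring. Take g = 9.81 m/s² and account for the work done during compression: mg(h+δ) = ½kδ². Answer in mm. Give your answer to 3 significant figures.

51.0 mm

k = Gd⁴/(8D³N_a) = (80.6×10³)(3.2⁴)/(8·27.0³·10) = 5.3673 N/mm
W = mg = 5.5 × 9.81 = 53.955 N
½kδ² − Wδ − Wh = 0 → δ = (W + √(W² + 2kWh))/k
δ = (53.955 + √(2911.1 + 45407.9))/5.3673 = (53.955 + 219.82)/5.3673 = 51.007 mm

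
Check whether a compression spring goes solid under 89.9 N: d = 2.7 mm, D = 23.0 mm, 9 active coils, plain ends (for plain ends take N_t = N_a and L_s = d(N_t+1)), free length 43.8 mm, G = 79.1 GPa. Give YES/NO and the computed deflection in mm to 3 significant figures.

k = Gd⁴/(8D³N_a) = (79.1×10³)(2.7⁴)/(8·23.0³·9) = 4.7986 N/mm
N_t = 9; L_s = 2.7·10 = 27 mm; δ_solid = L₀ − L_s = 43.8 − 27 = 16.8 mm
δ = F/k = 89.9/4.7986 = 18.735 mm
δ ≥ δ_solid → spring goes solid

YES, δ = 18.7 mm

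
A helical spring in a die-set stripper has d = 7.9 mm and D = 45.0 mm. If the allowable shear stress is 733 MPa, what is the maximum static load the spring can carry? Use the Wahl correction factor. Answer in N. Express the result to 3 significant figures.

2490 N

C = D/d = 45.0/7.9 = 5.6962
K_W = (4C−1)/(4C−4) + 0.615/C = 21.785/18.785 + 0.1080 = 1.2677
τ_max = K·8FD/(πd³) → F_max = τ_allow·πd³/(8DK)
F_max = 733·π·7.9³/(8·45.0·1.2677) = 1.1354e+06/456.36 = 2487.9 N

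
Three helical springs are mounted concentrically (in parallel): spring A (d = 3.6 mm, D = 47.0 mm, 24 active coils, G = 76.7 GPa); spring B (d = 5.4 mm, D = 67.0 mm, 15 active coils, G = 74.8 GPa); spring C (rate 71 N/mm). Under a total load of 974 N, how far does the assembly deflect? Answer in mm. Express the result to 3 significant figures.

k_A = Gd⁴/(8D³N_a) = (76.7×10³)(3.6⁴)/(8·47.0³·24) = 0.64626 N/mm
k_B = Gd⁴/(8D³N_a) = (74.8×10³)(5.4⁴)/(8·67.0³·15) = 1.7623 N/mm
Parallel: k_eq = 0.64626 + 1.7623 + 71 = 73.409 N/mm
δ = F/k_eq = 974/73.409 = 13.268 mm

13.3 mm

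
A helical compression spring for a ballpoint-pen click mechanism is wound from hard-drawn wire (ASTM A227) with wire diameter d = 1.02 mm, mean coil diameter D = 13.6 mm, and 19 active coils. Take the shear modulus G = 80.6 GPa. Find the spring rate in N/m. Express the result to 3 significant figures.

k = Gd⁴/(8D³N_a) = (80.6×10³ × 1.02⁴) / (8 × 13.6³ × 19)
  = 87244 / 382349 = 0.22818 N/mm = 228.18 N/m

228 N/m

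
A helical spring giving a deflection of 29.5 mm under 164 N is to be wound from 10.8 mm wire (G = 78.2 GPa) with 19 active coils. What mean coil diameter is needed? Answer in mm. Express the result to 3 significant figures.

Required rate k = F/δ = 164/29.5 = 5.5593 N/mm
D = (Gd⁴/(8N_a·k))^(1/3) = (78.2×10³·10.8⁴/(8·19·5.5593))^(1/3)
  = (1.25903e+06)^(1/3) = 107.9805 mm

108 mm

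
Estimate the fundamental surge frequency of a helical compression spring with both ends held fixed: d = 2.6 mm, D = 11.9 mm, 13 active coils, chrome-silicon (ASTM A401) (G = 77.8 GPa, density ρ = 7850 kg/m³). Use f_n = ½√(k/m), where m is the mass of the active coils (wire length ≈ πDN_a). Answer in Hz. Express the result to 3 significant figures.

500 Hz

k = Gd⁴/(8D³N_a) = (77.8×10³)(2.6⁴)/(8·11.9³·13) = 20.286 N/mm = 20286 N/m
Wire length L = πDN_a = π·11.9·13 = 486 mm
m = ρ·(πd²/4)·L = 7850 × 5.3093×10⁻⁶ m² × 0.486 m = 0.020256 kg
f_n = ½√(k/m) = 0.5·√(20286/0.020256) = 0.5·√(1.0015e+06) = 500.38 Hz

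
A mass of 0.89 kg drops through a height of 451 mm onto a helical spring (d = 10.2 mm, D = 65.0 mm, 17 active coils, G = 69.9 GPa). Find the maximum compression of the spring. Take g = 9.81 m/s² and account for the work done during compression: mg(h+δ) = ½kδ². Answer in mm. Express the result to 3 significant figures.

20.2 mm

k = Gd⁴/(8D³N_a) = (69.9×10³)(10.2⁴)/(8·65.0³·17) = 20.258 N/mm
W = mg = 0.89 × 9.81 = 8.7309 N
½kδ² − Wδ − Wh = 0 → δ = (W + √(W² + 2kWh))/k
δ = (8.7309 + √(76.229 + 159538))/20.258 = (8.7309 + 399.52)/20.258 = 20.152 mm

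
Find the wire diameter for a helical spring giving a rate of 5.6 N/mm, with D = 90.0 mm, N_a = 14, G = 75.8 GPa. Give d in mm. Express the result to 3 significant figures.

8.81 mm

d = (8D³N_a·k / G)^(1/4) = (8·90.0³·14·5.6 / (75.8×10³))^0.25
  = (6032)^0.25 = 8.8128 mm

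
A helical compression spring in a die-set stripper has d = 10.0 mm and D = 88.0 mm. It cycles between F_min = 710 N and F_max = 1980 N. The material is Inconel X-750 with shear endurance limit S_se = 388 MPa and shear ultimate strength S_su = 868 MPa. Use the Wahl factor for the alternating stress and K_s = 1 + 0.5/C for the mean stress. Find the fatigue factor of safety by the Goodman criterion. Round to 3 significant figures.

1.26

C = D/d = 88.0/10.0 = 8.8000; K_W = (4C−1)/(4C−4)+0.615/C = 1.1660; K_s = 1+0.5/C = 1.0568
F_a = (F_max−F_min)/2 = 635 N; F_m = (F_max+F_min)/2 = 1345 N
τ_a = K_W·8F_aD/(πd³) = 1.1660 × 142.3 = 165.92 MPa
τ_m = K_s·8F_mD/(πd³) = 1.0568 × 301.4 = 318.53 MPa
Goodman: 1/n_f = τ_a/S_se + τ_m/S_su = 165.92/388 + 318.53/868 = 0.42764 + 0.36697 = 0.79461
n_f = 1/0.79461 = 1.258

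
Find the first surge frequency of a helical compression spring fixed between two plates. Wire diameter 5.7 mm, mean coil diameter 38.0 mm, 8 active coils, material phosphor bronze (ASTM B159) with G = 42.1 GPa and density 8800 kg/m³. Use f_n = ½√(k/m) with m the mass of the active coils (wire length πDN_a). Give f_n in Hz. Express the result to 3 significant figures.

k = Gd⁴/(8D³N_a) = (42.1×10³)(5.7⁴)/(8·38.0³·8) = 12.655 N/mm = 12655 N/m
Wire length L = πDN_a = π·38.0·8 = 955.04 mm
m = ρ·(πd²/4)·L = 8800 × 25.518×10⁻⁶ m² × 0.95504 m = 0.21446 kg
f_n = ½√(k/m) = 0.5·√(12655/0.21446) = 0.5·√(59007) = 121.46 Hz

121 Hz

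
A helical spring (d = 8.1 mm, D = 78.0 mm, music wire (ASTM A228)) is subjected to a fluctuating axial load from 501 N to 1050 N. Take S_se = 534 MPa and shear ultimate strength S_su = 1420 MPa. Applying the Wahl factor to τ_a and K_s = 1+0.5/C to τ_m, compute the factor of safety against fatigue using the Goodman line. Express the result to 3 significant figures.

C = D/d = 78.0/8.1 = 9.6296; K_W = (4C−1)/(4C−4)+0.615/C = 1.1508; K_s = 1+0.5/C = 1.0519
F_a = (F_max−F_min)/2 = 274.5 N; F_m = (F_max+F_min)/2 = 775.5 N
τ_a = K_W·8F_aD/(πd³) = 1.1508 × 102.59 = 118.06 MPa
τ_m = K_s·8F_mD/(πd³) = 1.0519 × 289.84 = 304.89 MPa
Goodman: 1/n_f = τ_a/S_se + τ_m/S_su = 118.06/534 + 304.89/1420 = 0.22109 + 0.21471 = 0.4358
n_f = 1/0.4358 = 2.295

2.29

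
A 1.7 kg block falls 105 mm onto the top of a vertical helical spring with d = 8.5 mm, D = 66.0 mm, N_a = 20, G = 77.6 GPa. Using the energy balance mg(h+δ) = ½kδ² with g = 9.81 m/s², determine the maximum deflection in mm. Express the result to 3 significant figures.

21.9 mm

k = Gd⁴/(8D³N_a) = (77.6×10³)(8.5⁴)/(8·66.0³·20) = 8.8061 N/mm
W = mg = 1.7 × 9.81 = 16.677 N
½kδ² − Wδ − Wh = 0 → δ = (W + √(W² + 2kWh))/k
δ = (16.677 + √(278.12 + 30840.6))/8.8061 = (16.677 + 176.41)/8.8061 = 21.926 mm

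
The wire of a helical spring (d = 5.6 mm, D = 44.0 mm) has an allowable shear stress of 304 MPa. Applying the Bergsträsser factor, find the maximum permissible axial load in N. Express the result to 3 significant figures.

C = D/d = 44.0/5.6 = 7.8571
K_B = (4C+2)/(4C−3) = 33.429/28.429 = 1.1759
τ_max = K·8FD/(πd³) → F_max = τ_allow·πd³/(8DK)
F_max = 304·π·5.6³/(8·44.0·1.1759) = 1.6772e+05/413.91 = 405.21 N

405 N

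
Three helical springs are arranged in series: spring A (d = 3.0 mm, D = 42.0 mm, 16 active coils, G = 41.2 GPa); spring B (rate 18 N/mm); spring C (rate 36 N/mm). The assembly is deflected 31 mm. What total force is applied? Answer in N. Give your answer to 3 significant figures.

10.6 N

k_A = Gd⁴/(8D³N_a) = (41.2×10³)(3.0⁴)/(8·42.0³·16) = 0.3519 N/mm
Series: 1/k_eq = 1/0.3519 + 1/18 + 1/36 = 2.925; k_eq = 0.34188 N/mm
F = k_eq·δ = 0.34188·31 = 10.598 N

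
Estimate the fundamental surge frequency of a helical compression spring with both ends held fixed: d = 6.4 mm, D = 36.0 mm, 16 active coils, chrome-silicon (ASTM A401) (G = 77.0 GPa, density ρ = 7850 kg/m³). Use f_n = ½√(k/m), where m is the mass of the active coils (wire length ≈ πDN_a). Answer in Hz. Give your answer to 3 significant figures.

109 Hz

k = Gd⁴/(8D³N_a) = (77.0×10³)(6.4⁴)/(8·36.0³·16) = 21.632 N/mm = 21632 N/m
Wire length L = πDN_a = π·36.0·16 = 1809.6 mm
m = ρ·(πd²/4)·L = 7850 × 32.17×10⁻⁶ m² × 1.8096 m = 0.45697 kg
f_n = ½√(k/m) = 0.5·√(21632/0.45697) = 0.5·√(47337) = 108.79 Hz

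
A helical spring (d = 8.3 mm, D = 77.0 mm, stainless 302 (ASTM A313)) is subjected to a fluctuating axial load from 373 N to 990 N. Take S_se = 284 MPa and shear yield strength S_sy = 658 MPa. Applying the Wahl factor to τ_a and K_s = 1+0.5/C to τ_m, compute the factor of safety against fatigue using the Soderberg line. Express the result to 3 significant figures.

1.24

C = D/d = 77.0/8.3 = 9.2771; K_W = (4C−1)/(4C−4)+0.615/C = 1.1569; K_s = 1+0.5/C = 1.0539
F_a = (F_max−F_min)/2 = 308.5 N; F_m = (F_max+F_min)/2 = 681.5 N
τ_a = K_W·8F_aD/(πd³) = 1.1569 × 105.79 = 122.39 MPa
τ_m = K_s·8F_mD/(πd³) = 1.0539 × 233.7 = 246.3 MPa
Soderberg: 1/n_f = τ_a/S_se + τ_m/S_sy = 122.39/284 + 246.3/658 = 0.43095 + 0.37431 = 0.80527
n_f = 1/0.80527 = 1.242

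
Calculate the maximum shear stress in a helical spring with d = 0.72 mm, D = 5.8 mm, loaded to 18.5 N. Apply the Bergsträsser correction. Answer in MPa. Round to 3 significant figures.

Spring index C = D/d = 5.8/0.72 = 8.0556
K_B = (4C+2)/(4C−3) = 34.222/29.222 = 1.1711
τ₀ = 8FD/(πd³) = 8·18.5·5.8/(π·0.72³) = 858.4/1.1726 = 732.05 MPa
τ_max = K·τ₀ = 1.1711 × 732.05 = 857.31 MPa

857 MPa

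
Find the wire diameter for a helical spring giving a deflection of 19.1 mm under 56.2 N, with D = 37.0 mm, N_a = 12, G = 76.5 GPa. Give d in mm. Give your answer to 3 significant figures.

3.70 mm

Required rate k = F/δ = 56.2/19.1 = 2.9424 N/mm
d = (8D³N_a·k / G)^(1/4) = (8·37.0³·12·2.9424 / (76.5×10³))^0.25
  = (187.03)^0.25 = 3.6981 mm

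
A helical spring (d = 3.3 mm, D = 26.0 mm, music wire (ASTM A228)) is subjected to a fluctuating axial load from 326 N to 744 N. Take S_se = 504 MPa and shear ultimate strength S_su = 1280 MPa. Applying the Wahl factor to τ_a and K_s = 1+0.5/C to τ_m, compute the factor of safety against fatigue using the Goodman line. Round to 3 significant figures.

C = D/d = 26.0/3.3 = 7.8788; K_W = (4C−1)/(4C−4)+0.615/C = 1.1871; K_s = 1+0.5/C = 1.0635
F_a = (F_max−F_min)/2 = 209 N; F_m = (F_max+F_min)/2 = 535 N
τ_a = K_W·8F_aD/(πd³) = 1.1871 × 385.05 = 457.09 MPa
τ_m = K_s·8F_mD/(πd³) = 1.0635 × 985.66 = 1048.2 MPa
Goodman: 1/n_f = τ_a/S_se + τ_m/S_su = 457.09/504 + 1048.2/1280 = 0.90692 + 0.81891 = 1.7258
n_f = 1/1.7258 = 0.5794

0.579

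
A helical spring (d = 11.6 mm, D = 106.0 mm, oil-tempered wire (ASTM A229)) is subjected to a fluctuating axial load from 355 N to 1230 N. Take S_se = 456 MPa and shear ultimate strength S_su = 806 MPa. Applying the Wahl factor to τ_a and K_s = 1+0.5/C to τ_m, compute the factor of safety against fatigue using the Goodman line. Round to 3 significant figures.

C = D/d = 106.0/11.6 = 9.1379; K_W = (4C−1)/(4C−4)+0.615/C = 1.1595; K_s = 1+0.5/C = 1.0547
F_a = (F_max−F_min)/2 = 437.5 N; F_m = (F_max+F_min)/2 = 792.5 N
τ_a = K_W·8F_aD/(πd³) = 1.1595 × 75.657 = 87.722 MPa
τ_m = K_s·8F_mD/(πd³) = 1.0547 × 137.05 = 144.55 MPa
Goodman: 1/n_f = τ_a/S_se + τ_m/S_su = 87.722/456 + 144.55/806 = 0.19237 + 0.17934 = 0.37171
n_f = 1/0.37171 = 2.69

2.69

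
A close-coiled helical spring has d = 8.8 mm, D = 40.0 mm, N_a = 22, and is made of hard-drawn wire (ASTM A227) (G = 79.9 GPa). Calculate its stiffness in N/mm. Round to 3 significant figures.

k = Gd⁴/(8D³N_a) = (79.9×10³ × 8.8⁴) / (8 × 40.0³ × 22)
  = 4.79157e+08 / 1.1264e+07 = 42.539 N/mm

42.5 N/mm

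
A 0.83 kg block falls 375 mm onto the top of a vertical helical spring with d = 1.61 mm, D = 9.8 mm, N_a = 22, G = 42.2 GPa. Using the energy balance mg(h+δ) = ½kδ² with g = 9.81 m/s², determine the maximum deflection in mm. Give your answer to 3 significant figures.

k = Gd⁴/(8D³N_a) = (42.2×10³)(1.61⁴)/(8·9.8³·22) = 1.7117 N/mm
W = mg = 0.83 × 9.81 = 8.1423 N
½kδ² − Wδ − Wh = 0 → δ = (W + √(W² + 2kWh))/k
δ = (8.1423 + √(66.297 + 10452.8))/1.7117 = (8.1423 + 102.56)/1.7117 = 64.676 mm

64.7 mm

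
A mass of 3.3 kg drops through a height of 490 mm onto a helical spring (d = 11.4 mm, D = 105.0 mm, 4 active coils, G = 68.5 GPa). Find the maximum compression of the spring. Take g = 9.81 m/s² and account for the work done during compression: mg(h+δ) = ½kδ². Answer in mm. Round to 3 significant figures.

32.9 mm

k = Gd⁴/(8D³N_a) = (68.5×10³)(11.4⁴)/(8·105.0³·4) = 31.231 N/mm
W = mg = 3.3 × 9.81 = 32.373 N
½kδ² − Wδ − Wh = 0 → δ = (W + √(W² + 2kWh))/k
δ = (32.373 + √(1048 + 990835))/31.231 = (32.373 + 995.93)/31.231 = 32.925 mm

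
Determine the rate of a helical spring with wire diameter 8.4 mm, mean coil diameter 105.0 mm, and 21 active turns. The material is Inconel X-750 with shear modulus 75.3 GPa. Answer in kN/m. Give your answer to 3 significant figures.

k = Gd⁴/(8D³N_a) = (75.3×10³ × 8.4⁴) / (8 × 105.0³ × 21)
  = 3.74897e+08 / 1.94481e+08 = 1.9277 N/mm

1.93 kN/m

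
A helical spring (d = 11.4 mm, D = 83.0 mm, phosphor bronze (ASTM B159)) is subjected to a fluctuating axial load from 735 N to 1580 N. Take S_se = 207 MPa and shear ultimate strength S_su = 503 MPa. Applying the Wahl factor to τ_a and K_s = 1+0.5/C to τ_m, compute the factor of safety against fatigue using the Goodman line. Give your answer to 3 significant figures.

1.43

C = D/d = 83.0/11.4 = 7.2807; K_W = (4C−1)/(4C−4)+0.615/C = 1.2039; K_s = 1+0.5/C = 1.0687
F_a = (F_max−F_min)/2 = 422.5 N; F_m = (F_max+F_min)/2 = 1157.5 N
τ_a = K_W·8F_aD/(πd³) = 1.2039 × 60.274 = 72.563 MPa
τ_m = K_s·8F_mD/(πd³) = 1.0687 × 165.13 = 176.47 MPa
Goodman: 1/n_f = τ_a/S_se + τ_m/S_su = 72.563/207 + 176.47/503 = 0.35055 + 0.35083 = 0.70138
n_f = 1/0.70138 = 1.426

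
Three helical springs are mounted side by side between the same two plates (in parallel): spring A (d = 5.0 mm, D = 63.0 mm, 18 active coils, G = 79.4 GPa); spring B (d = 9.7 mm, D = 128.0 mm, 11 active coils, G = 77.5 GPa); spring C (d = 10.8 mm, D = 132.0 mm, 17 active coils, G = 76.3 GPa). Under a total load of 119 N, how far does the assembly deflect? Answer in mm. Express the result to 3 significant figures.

k_A = Gd⁴/(8D³N_a) = (79.4×10³)(5.0⁴)/(8·63.0³·18) = 1.3782 N/mm
k_B = Gd⁴/(8D³N_a) = (77.5×10³)(9.7⁴)/(8·128.0³·11) = 3.7177 N/mm
k_C = Gd⁴/(8D³N_a) = (76.3×10³)(10.8⁴)/(8·132.0³·17) = 3.3186 N/mm
Parallel: k_eq = 1.3782 + 3.7177 + 3.3186 = 8.4146 N/mm
δ = F/k_eq = 119/8.4146 = 14.142 mm

14.1 mm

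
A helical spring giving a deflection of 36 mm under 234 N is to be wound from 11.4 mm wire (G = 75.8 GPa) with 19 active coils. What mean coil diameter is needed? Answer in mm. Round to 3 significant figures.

109 mm

Required rate k = F/δ = 234/36 = 6.5 N/mm
D = (Gd⁴/(8N_a·k))^(1/3) = (75.8×10³·11.4⁴/(8·19·6.5))^(1/3)
  = (1.29578e+06)^(1/3) = 109.0211 mm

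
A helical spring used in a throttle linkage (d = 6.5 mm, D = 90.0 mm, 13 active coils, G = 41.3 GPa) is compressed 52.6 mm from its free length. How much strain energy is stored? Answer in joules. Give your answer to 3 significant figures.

k = Gd⁴/(8D³N_a) = (41.3×10³)(6.5⁴)/(8·90.0³·13) = 0.97239 N/mm
U = ½kδ² = 0.5 × 0.97239 × 52.6² = 1345.2 N·mm = 1.3452 J

1.35 J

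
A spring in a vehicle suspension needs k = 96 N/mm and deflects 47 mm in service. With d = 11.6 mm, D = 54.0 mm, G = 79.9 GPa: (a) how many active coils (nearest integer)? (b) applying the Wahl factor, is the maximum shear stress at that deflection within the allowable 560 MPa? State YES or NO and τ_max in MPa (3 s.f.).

N_a = Gd⁴/(8D³k) = (79.9×10³)(11.6⁴)/(8·54.0³·96) = 11.96 → N_a = 12
Actual rate k = Gd⁴/(8D³·12) = 95.703 N/mm
Working load F = kδ = 95.703·47 = 4498 N
C = 54.0/11.6 = 4.6552; K_W = (4C−1)/(4C−4)+0.615/C = 1.3373
τ_max = K_W·8FD/(πd³) = 1.3373·396.26 = 529.92 MPa
τ_max ≤ 560 MPa → acceptable

(a) 12 coils; (b) YES, τ_max = 530 MPa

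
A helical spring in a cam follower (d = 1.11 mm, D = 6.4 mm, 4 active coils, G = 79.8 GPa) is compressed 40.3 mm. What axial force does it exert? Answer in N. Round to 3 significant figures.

k = Gd⁴/(8D³N_a) = (79.8×10³)(1.11⁴)/(8·6.4³·4) = 14.441 N/mm
F = k·δ = 14.441 × 40.3 = 581.98 N

582 N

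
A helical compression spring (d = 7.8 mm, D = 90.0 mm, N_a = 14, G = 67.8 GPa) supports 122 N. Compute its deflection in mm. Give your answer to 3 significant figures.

k = Gd⁴/(8D³N_a) = (67.8×10³)(7.8⁴)/(8·90.0³·14) = 3.0737 N/mm
δ = F/k = 122 / 3.0737 = 39.691 mm

39.7 mm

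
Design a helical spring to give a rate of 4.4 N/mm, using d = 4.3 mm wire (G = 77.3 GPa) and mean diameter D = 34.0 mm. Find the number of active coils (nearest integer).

19

N_a = Gd⁴/(8D³k) = (77.3×10³ × 4.3⁴)/(8 × 34.0³ × 4.4)
    = 2.64273e+07 / 1.3835e+06 = 19.1 → 19 coils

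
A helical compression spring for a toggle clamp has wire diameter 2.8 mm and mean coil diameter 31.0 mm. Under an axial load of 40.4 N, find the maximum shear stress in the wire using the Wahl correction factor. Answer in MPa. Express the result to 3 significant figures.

Spring index C = D/d = 31.0/2.8 = 11.0714
K_W = (4C−1)/(4C−4) + 0.615/C = 43.286/40.286 + 0.0555 = 1.1300
τ₀ = 8FD/(πd³) = 8·40.4·31.0/(π·2.8³) = 10019.2/68.964 = 145.28 MPa
τ_max = K·τ₀ = 1.1300 × 145.28 = 164.17 MPa

164 MPa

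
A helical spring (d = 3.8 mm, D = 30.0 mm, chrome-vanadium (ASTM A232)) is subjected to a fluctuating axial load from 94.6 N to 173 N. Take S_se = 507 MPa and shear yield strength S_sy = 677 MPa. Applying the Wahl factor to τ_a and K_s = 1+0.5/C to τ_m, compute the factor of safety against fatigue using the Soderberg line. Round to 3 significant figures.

2.38

C = D/d = 30.0/3.8 = 7.8947; K_W = (4C−1)/(4C−4)+0.615/C = 1.1867; K_s = 1+0.5/C = 1.0633
F_a = (F_max−F_min)/2 = 39.2 N; F_m = (F_max+F_min)/2 = 133.8 N
τ_a = K_W·8F_aD/(πd³) = 1.1867 × 54.575 = 64.763 MPa
τ_m = K_s·8F_mD/(πd³) = 1.0633 × 186.28 = 198.08 MPa
Soderberg: 1/n_f = τ_a/S_se + τ_m/S_sy = 64.763/507 + 198.08/677 = 0.12774 + 0.29258 = 0.42032
n_f = 1/0.42032 = 2.379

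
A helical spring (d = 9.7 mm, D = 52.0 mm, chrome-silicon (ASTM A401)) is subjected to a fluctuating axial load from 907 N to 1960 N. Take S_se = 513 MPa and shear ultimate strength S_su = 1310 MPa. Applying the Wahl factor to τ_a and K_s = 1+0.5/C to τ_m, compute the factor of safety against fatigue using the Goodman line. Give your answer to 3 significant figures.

2.74

C = D/d = 52.0/9.7 = 5.3608; K_W = (4C−1)/(4C−4)+0.615/C = 1.2867; K_s = 1+0.5/C = 1.0933
F_a = (F_max−F_min)/2 = 526.5 N; F_m = (F_max+F_min)/2 = 1433.5 N
τ_a = K_W·8F_aD/(πd³) = 1.2867 × 76.388 = 98.289 MPa
τ_m = K_s·8F_mD/(πd³) = 1.0933 × 207.98 = 227.38 MPa
Goodman: 1/n_f = τ_a/S_se + τ_m/S_su = 98.289/513 + 227.38/1310 = 0.19160 + 0.17357 = 0.36517
n_f = 1/0.36517 = 2.738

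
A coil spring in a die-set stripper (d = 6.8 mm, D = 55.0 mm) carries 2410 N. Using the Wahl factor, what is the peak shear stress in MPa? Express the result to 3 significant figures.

Spring index C = D/d = 55.0/6.8 = 8.0882
K_W = (4C−1)/(4C−4) + 0.615/C = 31.353/28.353 + 0.0760 = 1.1818
τ₀ = 8FD/(πd³) = 8·2410·55.0/(π·6.8³) = 1.0604e+06/987.82 = 1073.5 MPa
τ_max = K·τ₀ = 1.1818 × 1073.5 = 1268.7 MPa

1270 MPa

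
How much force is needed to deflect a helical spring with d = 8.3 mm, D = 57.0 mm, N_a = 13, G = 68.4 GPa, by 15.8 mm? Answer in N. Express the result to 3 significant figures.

266 N

k = Gd⁴/(8D³N_a) = (68.4×10³)(8.3⁴)/(8·57.0³·13) = 16.854 N/mm
F = k·δ = 16.854 × 15.8 = 266.3 N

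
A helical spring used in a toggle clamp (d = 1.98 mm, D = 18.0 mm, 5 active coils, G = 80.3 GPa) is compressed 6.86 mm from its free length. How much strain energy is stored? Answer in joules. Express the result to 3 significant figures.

0.124 J

k = Gd⁴/(8D³N_a) = (80.3×10³)(1.98⁴)/(8·18.0³·5) = 5.2905 N/mm
U = ½kδ² = 0.5 × 5.2905 × 6.86² = 124.49 N·mm = 0.12449 J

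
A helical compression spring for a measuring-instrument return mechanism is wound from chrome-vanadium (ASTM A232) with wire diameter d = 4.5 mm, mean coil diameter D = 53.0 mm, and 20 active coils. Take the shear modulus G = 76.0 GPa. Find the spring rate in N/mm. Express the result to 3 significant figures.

k = Gd⁴/(8D³N_a) = (76.0×10³ × 4.5⁴) / (8 × 53.0³ × 20)
  = 3.11648e+07 / 2.38203e+07 = 1.3083 N/mm

1.31 N/mm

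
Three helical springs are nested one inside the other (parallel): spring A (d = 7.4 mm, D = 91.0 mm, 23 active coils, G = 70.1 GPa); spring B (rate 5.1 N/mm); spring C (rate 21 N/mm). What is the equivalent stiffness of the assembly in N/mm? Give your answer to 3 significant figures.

27.6 N/mm

k_A = Gd⁴/(8D³N_a) = (70.1×10³)(7.4⁴)/(8·91.0³·23) = 1.516 N/mm
Parallel: k_eq = 1.516 + 5.1 + 21 = 27.616 N/mm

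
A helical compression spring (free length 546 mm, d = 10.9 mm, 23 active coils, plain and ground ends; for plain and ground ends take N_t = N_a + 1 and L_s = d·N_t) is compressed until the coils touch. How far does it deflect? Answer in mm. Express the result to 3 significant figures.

N_t = 24; L_s = 10.9·24 = 261.6 mm
δ_solid = L₀ − L_s = 546 − 261.6 = 284.4 mm

284 mm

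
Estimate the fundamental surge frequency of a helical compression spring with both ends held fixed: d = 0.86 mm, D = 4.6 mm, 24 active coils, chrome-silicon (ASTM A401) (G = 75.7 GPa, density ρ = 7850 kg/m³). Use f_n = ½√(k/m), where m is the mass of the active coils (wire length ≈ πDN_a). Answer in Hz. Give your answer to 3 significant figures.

k = Gd⁴/(8D³N_a) = (75.7×10³)(0.86⁴)/(8·4.6³·24) = 2.2157 N/mm = 2215.7 N/m
Wire length L = πDN_a = π·4.6·24 = 346.83 mm
m = ρ·(πd²/4)·L = 7850 × 0.58088×10⁻⁶ m² × 0.34683 m = 0.0015815 kg
f_n = ½√(k/m) = 0.5·√(2215.7/0.0015815) = 0.5·√(1.401e+06) = 591.82 Hz

592 Hz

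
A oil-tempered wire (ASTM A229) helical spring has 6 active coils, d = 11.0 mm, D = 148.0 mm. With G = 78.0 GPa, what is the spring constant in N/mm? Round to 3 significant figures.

k = Gd⁴/(8D³N_a) = (78.0×10³ × 11.0⁴) / (8 × 148.0³ × 6)
  = 1.142e+09 / 1.55606e+08 = 7.339 N/mm

7.34 N/mm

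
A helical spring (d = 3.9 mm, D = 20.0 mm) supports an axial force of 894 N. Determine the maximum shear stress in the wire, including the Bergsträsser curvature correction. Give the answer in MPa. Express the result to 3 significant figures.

Spring index C = D/d = 20.0/3.9 = 5.1282
K_B = (4C+2)/(4C−3) = 22.513/17.513 = 1.2855
τ₀ = 8FD/(πd³) = 8·894·20.0/(π·3.9³) = 143040/186.36 = 767.56 MPa
τ_max = K·τ₀ = 1.2855 × 767.56 = 986.71 MPa

987 MPa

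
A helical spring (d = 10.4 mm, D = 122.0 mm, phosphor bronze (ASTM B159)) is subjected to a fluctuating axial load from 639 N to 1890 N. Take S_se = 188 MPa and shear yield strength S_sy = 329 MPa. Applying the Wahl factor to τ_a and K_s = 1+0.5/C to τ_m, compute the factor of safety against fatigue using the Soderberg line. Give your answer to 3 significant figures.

0.468

C = D/d = 122.0/10.4 = 11.7308; K_W = (4C−1)/(4C−4)+0.615/C = 1.1223; K_s = 1+0.5/C = 1.0426
F_a = (F_max−F_min)/2 = 625.5 N; F_m = (F_max+F_min)/2 = 1264.5 N
τ_a = K_W·8F_aD/(πd³) = 1.1223 × 172.75 = 193.88 MPa
τ_m = K_s·8F_mD/(πd³) = 1.0426 × 349.24 = 364.12 MPa
Soderberg: 1/n_f = τ_a/S_se + τ_m/S_sy = 193.88/188 + 364.12/329 = 1.03130 + 1.10675 = 2.1381
n_f = 1/2.1381 = 0.4677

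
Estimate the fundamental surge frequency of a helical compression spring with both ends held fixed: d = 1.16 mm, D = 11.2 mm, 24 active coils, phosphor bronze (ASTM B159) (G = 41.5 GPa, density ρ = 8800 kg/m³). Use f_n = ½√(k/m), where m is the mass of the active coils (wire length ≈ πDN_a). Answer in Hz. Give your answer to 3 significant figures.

k = Gd⁴/(8D³N_a) = (41.5×10³)(1.16⁴)/(8·11.2³·24) = 0.27856 N/mm = 278.56 N/m
Wire length L = πDN_a = π·11.2·24 = 844.46 mm
m = ρ·(πd²/4)·L = 8800 × 1.0568×10⁻⁶ m² × 0.84446 m = 0.0078536 kg
f_n = ½√(k/m) = 0.5·√(278.56/0.0078536) = 0.5·√(35470) = 94.167 Hz

94.2 Hz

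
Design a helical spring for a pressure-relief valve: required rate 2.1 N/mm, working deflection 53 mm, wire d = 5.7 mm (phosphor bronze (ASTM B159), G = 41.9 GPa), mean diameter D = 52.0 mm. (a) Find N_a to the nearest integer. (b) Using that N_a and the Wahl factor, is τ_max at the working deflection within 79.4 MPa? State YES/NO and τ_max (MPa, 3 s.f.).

(a) 19 coils; (b) NO, τ_max = 91.0 MPa

N_a = Gd⁴/(8D³k) = (41.9×10³)(5.7⁴)/(8·52.0³·2.1) = 18.72 → N_a = 19
Actual rate k = Gd⁴/(8D³·19) = 2.0695 N/mm
Working load F = kδ = 2.0695·53 = 109.68 N
C = 52.0/5.7 = 9.1228; K_W = (4C−1)/(4C−4)+0.615/C = 1.1597
τ_max = K_W·8FD/(πd³) = 1.1597·78.425 = 90.953 MPa
τ_max > 79.4 MPa → exceeds allowable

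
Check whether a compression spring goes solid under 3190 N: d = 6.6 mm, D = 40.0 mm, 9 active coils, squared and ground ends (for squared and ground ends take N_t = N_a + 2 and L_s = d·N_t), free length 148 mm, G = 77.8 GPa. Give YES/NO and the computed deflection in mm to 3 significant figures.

YES, δ = 99.6 mm

k = Gd⁴/(8D³N_a) = (77.8×10³)(6.6⁴)/(8·40.0³·9) = 32.036 N/mm
N_t = 11; L_s = 6.6·11 = 72.6 mm; δ_solid = L₀ − L_s = 148 − 72.6 = 75.4 mm
δ = F/k = 3190/32.036 = 99.574 mm
δ ≥ δ_solid → spring goes solid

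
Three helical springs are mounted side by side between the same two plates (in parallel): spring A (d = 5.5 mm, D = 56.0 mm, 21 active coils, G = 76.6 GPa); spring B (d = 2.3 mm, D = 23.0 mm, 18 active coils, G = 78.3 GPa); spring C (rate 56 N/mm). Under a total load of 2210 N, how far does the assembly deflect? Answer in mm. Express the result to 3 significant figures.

k_A = Gd⁴/(8D³N_a) = (76.6×10³)(5.5⁴)/(8·56.0³·21) = 2.3758 N/mm
k_B = Gd⁴/(8D³N_a) = (78.3×10³)(2.3⁴)/(8·23.0³·18) = 1.2506 N/mm
Parallel: k_eq = 2.3758 + 1.2506 + 56 = 59.626 N/mm
δ = F/k_eq = 2210/59.626 = 37.064 mm

37.1 mm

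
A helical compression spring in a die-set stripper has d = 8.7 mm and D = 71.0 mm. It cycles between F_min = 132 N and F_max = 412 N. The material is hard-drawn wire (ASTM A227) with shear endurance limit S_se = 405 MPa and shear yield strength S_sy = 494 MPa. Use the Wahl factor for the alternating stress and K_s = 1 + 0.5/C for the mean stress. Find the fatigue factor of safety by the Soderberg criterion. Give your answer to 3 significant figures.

3.67

C = D/d = 71.0/8.7 = 8.1609; K_W = (4C−1)/(4C−4)+0.615/C = 1.1801; K_s = 1+0.5/C = 1.0613
F_a = (F_max−F_min)/2 = 140 N; F_m = (F_max+F_min)/2 = 272 N
τ_a = K_W·8F_aD/(πd³) = 1.1801 × 38.439 = 45.361 MPa
τ_m = K_s·8F_mD/(πd³) = 1.0613 × 74.681 = 79.256 MPa
Soderberg: 1/n_f = τ_a/S_se + τ_m/S_sy = 45.361/405 + 79.256/494 = 0.11200 + 0.16044 = 0.27244
n_f = 1/0.27244 = 3.671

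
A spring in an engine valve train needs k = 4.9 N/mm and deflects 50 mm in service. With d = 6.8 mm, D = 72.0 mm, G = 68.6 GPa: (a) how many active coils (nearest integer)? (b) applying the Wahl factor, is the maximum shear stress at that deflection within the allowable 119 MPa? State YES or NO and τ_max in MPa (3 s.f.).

N_a = Gd⁴/(8D³k) = (68.6×10³)(6.8⁴)/(8·72.0³·4.9) = 10.02 → N_a = 10
Actual rate k = Gd⁴/(8D³·10) = 4.9122 N/mm
Working load F = kδ = 4.9122·50 = 245.61 N
C = 72.0/6.8 = 10.5882; K_W = (4C−1)/(4C−4)+0.615/C = 1.1363
τ_max = K_W·8FD/(πd³) = 1.1363·143.21 = 162.74 MPa
τ_max > 119 MPa → exceeds allowable

(a) 10 coils; (b) NO, τ_max = 163 MPa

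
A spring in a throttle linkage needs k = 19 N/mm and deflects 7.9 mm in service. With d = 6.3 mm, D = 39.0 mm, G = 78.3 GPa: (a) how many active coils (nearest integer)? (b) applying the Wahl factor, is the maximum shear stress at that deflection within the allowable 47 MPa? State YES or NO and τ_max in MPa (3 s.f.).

N_a = Gd⁴/(8D³k) = (78.3×10³)(6.3⁴)/(8·39.0³·19) = 13.68 → N_a = 14
Actual rate k = Gd⁴/(8D³·14) = 18.566 N/mm
Working load F = kδ = 18.566·7.9 = 146.67 N
C = 39.0/6.3 = 6.1905; K_W = (4C−1)/(4C−4)+0.615/C = 1.2438
τ_max = K_W·8FD/(πd³) = 1.2438·58.254 = 72.458 MPa
τ_max > 47 MPa → exceeds allowable

(a) 14 coils; (b) NO, τ_max = 72.5 MPa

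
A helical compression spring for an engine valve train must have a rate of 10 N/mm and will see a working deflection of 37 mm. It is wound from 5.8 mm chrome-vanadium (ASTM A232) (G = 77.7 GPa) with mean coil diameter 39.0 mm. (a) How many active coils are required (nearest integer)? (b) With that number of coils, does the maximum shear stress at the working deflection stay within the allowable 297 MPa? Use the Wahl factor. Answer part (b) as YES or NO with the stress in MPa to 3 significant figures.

(a) 19 coils; (b) YES, τ_max = 225 MPa

N_a = Gd⁴/(8D³k) = (77.7×10³)(5.8⁴)/(8·39.0³·10) = 18.53 → N_a = 19
Actual rate k = Gd⁴/(8D³·19) = 9.752 N/mm
Working load F = kδ = 9.752·37 = 360.83 N
C = 39.0/5.8 = 6.7241; K_W = (4C−1)/(4C−4)+0.615/C = 1.2225
τ_max = K_W·8FD/(πd³) = 1.2225·183.66 = 224.52 MPa
τ_max ≤ 297 MPa → acceptable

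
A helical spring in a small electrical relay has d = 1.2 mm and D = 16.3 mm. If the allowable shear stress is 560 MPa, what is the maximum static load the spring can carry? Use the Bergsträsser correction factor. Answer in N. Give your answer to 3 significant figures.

21.2 N

C = D/d = 16.3/1.2 = 13.5833
K_B = (4C+2)/(4C−3) = 56.333/51.333 = 1.0974
τ_max = K·8FD/(πd³) → F_max = τ_allow·πd³/(8DK)
F_max = 560·π·1.2³/(8·16.3·1.0974) = 3040.1/143.1 = 21.244 N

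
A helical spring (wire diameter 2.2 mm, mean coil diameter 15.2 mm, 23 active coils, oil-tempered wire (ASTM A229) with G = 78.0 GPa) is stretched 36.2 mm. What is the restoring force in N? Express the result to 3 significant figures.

102 N

k = Gd⁴/(8D³N_a) = (78.0×10³)(2.2⁴)/(8·15.2³·23) = 2.8277 N/mm
F = k·δ = 2.8277 × 36.2 = 102.36 N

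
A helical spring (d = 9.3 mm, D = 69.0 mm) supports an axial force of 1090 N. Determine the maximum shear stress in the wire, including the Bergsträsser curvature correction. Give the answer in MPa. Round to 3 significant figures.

283 MPa

Spring index C = D/d = 69.0/9.3 = 7.4194
K_B = (4C+2)/(4C−3) = 31.677/26.677 = 1.1874
τ₀ = 8FD/(πd³) = 8·1090·69.0/(π·9.3³) = 601680/2527 = 238.1 MPa
τ_max = K·τ₀ = 1.1874 × 238.1 = 282.73 MPa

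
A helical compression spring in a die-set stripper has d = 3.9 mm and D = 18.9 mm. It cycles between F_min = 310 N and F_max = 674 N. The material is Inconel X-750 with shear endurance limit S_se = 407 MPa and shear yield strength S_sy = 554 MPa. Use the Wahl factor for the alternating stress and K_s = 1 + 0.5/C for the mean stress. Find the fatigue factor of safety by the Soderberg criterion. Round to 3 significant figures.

C = D/d = 18.9/3.9 = 4.8462; K_W = (4C−1)/(4C−4)+0.615/C = 1.3219; K_s = 1+0.5/C = 1.1032
F_a = (F_max−F_min)/2 = 182 N; F_m = (F_max+F_min)/2 = 492 N
τ_a = K_W·8F_aD/(πd³) = 1.3219 × 147.67 = 195.2 MPa
τ_m = K_s·8F_mD/(πd³) = 1.1032 × 399.18 = 440.37 MPa
Soderberg: 1/n_f = τ_a/S_se + τ_m/S_sy = 195.2/407 + 440.37/554 = 0.47961 + 0.79489 = 1.2745
n_f = 1/1.2745 = 0.7846

0.785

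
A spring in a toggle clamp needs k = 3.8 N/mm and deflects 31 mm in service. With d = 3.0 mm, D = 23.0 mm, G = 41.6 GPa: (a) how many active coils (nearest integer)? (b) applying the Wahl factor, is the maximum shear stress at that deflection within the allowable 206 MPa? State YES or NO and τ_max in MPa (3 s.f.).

(a) 9 coils; (b) NO, τ_max = 309 MPa

N_a = Gd⁴/(8D³k) = (41.6×10³)(3.0⁴)/(8·23.0³·3.8) = 9.11 → N_a = 9
Actual rate k = Gd⁴/(8D³·9) = 3.8465 N/mm
Working load F = kδ = 3.8465·31 = 119.24 N
C = 23.0/3.0 = 7.6667; K_W = (4C−1)/(4C−4)+0.615/C = 1.1927
τ_max = K_W·8FD/(πd³) = 1.1927·258.66 = 308.51 MPa
τ_max > 206 MPa → exceeds allowable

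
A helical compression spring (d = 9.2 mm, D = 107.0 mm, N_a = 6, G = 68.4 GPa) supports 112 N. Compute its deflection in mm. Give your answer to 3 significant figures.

k = Gd⁴/(8D³N_a) = (68.4×10³)(9.2⁴)/(8·107.0³·6) = 8.3333 N/mm
δ = F/k = 112 / 8.3333 = 13.44 mm

13.4 mm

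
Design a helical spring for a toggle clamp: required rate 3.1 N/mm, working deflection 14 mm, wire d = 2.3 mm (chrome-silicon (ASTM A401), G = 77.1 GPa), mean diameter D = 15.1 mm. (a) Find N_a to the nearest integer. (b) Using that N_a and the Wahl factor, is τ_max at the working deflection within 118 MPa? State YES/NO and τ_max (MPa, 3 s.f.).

(a) 25 coils; (b) NO, τ_max = 170 MPa

N_a = Gd⁴/(8D³k) = (77.1×10³)(2.3⁴)/(8·15.1³·3.1) = 25.27 → N_a = 25
Actual rate k = Gd⁴/(8D³·25) = 3.1333 N/mm
Working load F = kδ = 3.1333·14 = 43.866 N
C = 15.1/2.3 = 6.5652; K_W = (4C−1)/(4C−4)+0.615/C = 1.2284
τ_max = K_W·8FD/(πd³) = 1.2284·138.63 = 170.3 MPa
τ_max > 118 MPa → exceeds allowable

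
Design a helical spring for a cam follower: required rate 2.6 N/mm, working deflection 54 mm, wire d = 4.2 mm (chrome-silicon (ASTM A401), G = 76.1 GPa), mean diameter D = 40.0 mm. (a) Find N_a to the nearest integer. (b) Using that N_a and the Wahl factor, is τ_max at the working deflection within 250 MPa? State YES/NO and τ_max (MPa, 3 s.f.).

(a) 18 coils; (b) YES, τ_max = 220 MPa

N_a = Gd⁴/(8D³k) = (76.1×10³)(4.2⁴)/(8·40.0³·2.6) = 17.79 → N_a = 18
Actual rate k = Gd⁴/(8D³·18) = 2.5694 N/mm
Working load F = kδ = 2.5694·54 = 138.75 N
C = 40.0/4.2 = 9.5238; K_W = (4C−1)/(4C−4)+0.615/C = 1.1526
τ_max = K_W·8FD/(πd³) = 1.1526·190.76 = 219.86 MPa
τ_max ≤ 250 MPa → acceptable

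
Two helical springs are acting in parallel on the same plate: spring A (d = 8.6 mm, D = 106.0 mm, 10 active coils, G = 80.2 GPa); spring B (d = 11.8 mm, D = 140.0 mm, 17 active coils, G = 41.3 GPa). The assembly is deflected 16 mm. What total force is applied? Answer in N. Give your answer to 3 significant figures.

108 N

k_A = Gd⁴/(8D³N_a) = (80.2×10³)(8.6⁴)/(8·106.0³·10) = 4.6043 N/mm
k_B = Gd⁴/(8D³N_a) = (41.3×10³)(11.8⁴)/(8·140.0³·17) = 2.1456 N/mm
Parallel: k_eq = 4.6043 + 2.1456 = 6.7499 N/mm
F = k_eq·δ = 6.7499·16 = 108 N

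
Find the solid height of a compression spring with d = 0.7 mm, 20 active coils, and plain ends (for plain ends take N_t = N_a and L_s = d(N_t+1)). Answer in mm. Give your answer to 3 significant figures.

plain ends: N_t = N_a = 20
L_s = d·(N_t+1) = 0.7 × 21 = 14.7 mm

14.7 mm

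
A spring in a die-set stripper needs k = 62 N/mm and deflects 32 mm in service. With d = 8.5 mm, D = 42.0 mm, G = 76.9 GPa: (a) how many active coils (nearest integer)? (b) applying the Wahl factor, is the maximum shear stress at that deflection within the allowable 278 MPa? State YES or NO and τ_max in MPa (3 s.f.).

N_a = Gd⁴/(8D³k) = (76.9×10³)(8.5⁴)/(8·42.0³·62) = 10.92 → N_a = 11
Actual rate k = Gd⁴/(8D³·11) = 61.57 N/mm
Working load F = kδ = 61.57·32 = 1970.3 N
C = 42.0/8.5 = 4.9412; K_W = (4C−1)/(4C−4)+0.615/C = 1.3148
τ_max = K_W·8FD/(πd³) = 1.3148·343.13 = 451.13 MPa
τ_max > 278 MPa → exceeds allowable

(a) 11 coils; (b) NO, τ_max = 451 MPa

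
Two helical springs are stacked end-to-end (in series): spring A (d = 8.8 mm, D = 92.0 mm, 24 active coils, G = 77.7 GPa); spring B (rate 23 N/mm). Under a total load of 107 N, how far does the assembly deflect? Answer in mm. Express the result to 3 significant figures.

39.0 mm

k_A = Gd⁴/(8D³N_a) = (77.7×10³)(8.8⁴)/(8·92.0³·24) = 3.1166 N/mm
Series: 1/k_eq = 1/3.1166 + 1/23 = 0.36434; k_eq = 2.7447 N/mm
δ = F/k_eq = 107/2.7447 = 38.984 mm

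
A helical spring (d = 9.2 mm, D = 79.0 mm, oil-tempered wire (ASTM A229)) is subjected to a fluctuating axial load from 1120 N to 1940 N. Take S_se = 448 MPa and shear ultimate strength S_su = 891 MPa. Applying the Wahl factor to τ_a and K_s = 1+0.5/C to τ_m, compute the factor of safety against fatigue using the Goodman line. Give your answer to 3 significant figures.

1.34

C = D/d = 79.0/9.2 = 8.5870; K_W = (4C−1)/(4C−4)+0.615/C = 1.1705; K_s = 1+0.5/C = 1.0582
F_a = (F_max−F_min)/2 = 410 N; F_m = (F_max+F_min)/2 = 1530 N
τ_a = K_W·8F_aD/(πd³) = 1.1705 × 105.92 = 123.98 MPa
τ_m = K_s·8F_mD/(πd³) = 1.0582 × 395.27 = 418.29 MPa
Goodman: 1/n_f = τ_a/S_se + τ_m/S_su = 123.98/448 + 418.29/891 = 0.27674 + 0.46946 = 0.7462
n_f = 1/0.7462 = 1.34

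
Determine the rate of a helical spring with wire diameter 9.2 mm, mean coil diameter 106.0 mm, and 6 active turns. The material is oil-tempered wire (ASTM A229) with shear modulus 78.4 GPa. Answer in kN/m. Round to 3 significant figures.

k = Gd⁴/(8D³N_a) = (78.4×10³ × 9.2⁴) / (8 × 106.0³ × 6)
  = 5.61652e+08 / 5.71688e+07 = 9.8245 N/mm

9.82 kN/m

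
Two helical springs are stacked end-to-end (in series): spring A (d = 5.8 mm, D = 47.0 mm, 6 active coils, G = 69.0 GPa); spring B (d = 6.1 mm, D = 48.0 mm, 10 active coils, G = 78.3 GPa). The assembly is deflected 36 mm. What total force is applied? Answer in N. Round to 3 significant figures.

k_A = Gd⁴/(8D³N_a) = (69.0×10³)(5.8⁴)/(8·47.0³·6) = 15.668 N/mm
k_B = Gd⁴/(8D³N_a) = (78.3×10³)(6.1⁴)/(8·48.0³·10) = 12.254 N/mm
Series: 1/k_eq = 1/15.668 + 1/12.254 = 0.14543; k_eq = 6.8761 N/mm
F = k_eq·δ = 6.8761·36 = 247.54 N

248 N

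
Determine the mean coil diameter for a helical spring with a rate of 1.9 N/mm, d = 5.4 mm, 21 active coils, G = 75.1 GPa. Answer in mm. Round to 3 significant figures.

D = (Gd⁴/(8N_a·k))^(1/3) = (75.1×10³·5.4⁴/(8·21·1.9))^(1/3)
  = (200056)^(1/3) = 58.4858 mm

58.5 mm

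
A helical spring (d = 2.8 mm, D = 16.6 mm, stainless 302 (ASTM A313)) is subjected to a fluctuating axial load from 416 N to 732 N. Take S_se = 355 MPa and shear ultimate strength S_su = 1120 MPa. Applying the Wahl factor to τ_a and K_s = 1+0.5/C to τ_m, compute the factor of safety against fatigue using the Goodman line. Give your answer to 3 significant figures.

0.466

C = D/d = 16.6/2.8 = 5.9286; K_W = (4C−1)/(4C−4)+0.615/C = 1.2559; K_s = 1+0.5/C = 1.0843
F_a = (F_max−F_min)/2 = 158 N; F_m = (F_max+F_min)/2 = 574 N
τ_a = K_W·8F_aD/(πd³) = 1.2559 × 304.25 = 382.11 MPa
τ_m = K_s·8F_mD/(πd³) = 1.0843 × 1105.3 = 1198.5 MPa
Goodman: 1/n_f = τ_a/S_se + τ_m/S_su = 382.11/355 + 1198.5/1120 = 1.07637 + 1.07012 = 2.1465
n_f = 1/2.1465 = 0.4659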